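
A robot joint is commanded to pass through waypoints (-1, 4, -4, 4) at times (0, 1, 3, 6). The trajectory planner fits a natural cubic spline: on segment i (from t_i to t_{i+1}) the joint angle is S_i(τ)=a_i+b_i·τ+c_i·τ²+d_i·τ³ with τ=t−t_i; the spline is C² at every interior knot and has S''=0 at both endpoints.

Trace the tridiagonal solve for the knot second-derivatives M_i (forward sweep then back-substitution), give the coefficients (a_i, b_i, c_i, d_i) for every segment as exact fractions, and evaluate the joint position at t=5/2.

  seg 0: a=-1 b=575/84 c=0 d=-155/84
  seg 1: a=4 b=55/42 c=-155/28 d=121/84
  seg 2: a=-4 b=-149/42 c=87/28 d=-29/84
S(5/2) = -365/224

Δ: Δ0=5, Δ1=-4, Δ2=8/3
row 1: diag=6, rhs=-54; c'=1/3, d'=-9
row 2: denom=10−2·1/3=28/3; d'=(40−2·-9)/(28/3)=87/14
back: M2=87/14
back: M1=-9−1/3·87/14=-155/14
M: M0=0, M1=-155/14, M2=87/14, M3=0
seg 0: a=-1, c=M0/2=0, d=(M1−M0)/(6·1)=-155/84, b=Δ0−h0·(2M0+M1)/6=575/84
seg 1: a=4, c=M1/2=-155/28, d=(M2−M1)/(6·2)=121/84, b=Δ1−h1·(2M1+M2)/6=55/42
seg 2: a=-4, c=M2/2=87/28, d=(M3−M2)/(6·3)=-29/84, b=Δ2−h2·(2M2+M3)/6=-149/42
t_q=5/2 → seg 1, τ=3/2; S=4+55/42·τ+-155/28·τ²+121/84·τ³=-365/224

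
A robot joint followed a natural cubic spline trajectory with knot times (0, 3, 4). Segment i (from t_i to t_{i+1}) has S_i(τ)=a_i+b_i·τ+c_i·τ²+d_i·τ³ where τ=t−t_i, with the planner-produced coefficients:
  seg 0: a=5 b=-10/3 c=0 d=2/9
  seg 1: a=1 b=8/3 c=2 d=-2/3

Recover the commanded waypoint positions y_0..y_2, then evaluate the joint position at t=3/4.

y_0 = S_0(0) = a_0 = 5
y_1 = S_1(0) = a_1 = 1
y_2 = S_1(1) = 5
t_q=3/4 is in segment 0 (τ=3/4); S_0(τ)=83/32

y_0=5 y_1=1 y_2=5
S(3/4) = 83/32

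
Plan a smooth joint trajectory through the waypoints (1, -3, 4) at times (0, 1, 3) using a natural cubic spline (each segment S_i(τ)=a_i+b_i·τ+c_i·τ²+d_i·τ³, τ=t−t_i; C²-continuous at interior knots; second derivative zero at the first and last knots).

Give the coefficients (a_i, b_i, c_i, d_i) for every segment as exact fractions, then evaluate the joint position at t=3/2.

Δ: Δ0=-4, Δ1=7/2
row 1: diag=6, rhs=45; c'=1/3, d'=15/2
back: M1=15/2
M: M0=0, M1=15/2, M2=0
seg 0: a=1, c=M0/2=0, d=(M1−M0)/(6·1)=5/4, b=Δ0−h0·(2M0+M1)/6=-21/4
seg 1: a=-3, c=M1/2=15/4, d=(M2−M1)/(6·2)=-5/8, b=Δ1−h1·(2M1+M2)/6=-3/2
t_q=3/2 → seg 1, τ=1/2; S=-3+-3/2·τ+15/4·τ²+-5/8·τ³=-185/64

  seg 0: a=1 b=-21/4 c=0 d=5/4
  seg 1: a=-3 b=-3/2 c=15/4 d=-5/8
S(3/2) = -185/64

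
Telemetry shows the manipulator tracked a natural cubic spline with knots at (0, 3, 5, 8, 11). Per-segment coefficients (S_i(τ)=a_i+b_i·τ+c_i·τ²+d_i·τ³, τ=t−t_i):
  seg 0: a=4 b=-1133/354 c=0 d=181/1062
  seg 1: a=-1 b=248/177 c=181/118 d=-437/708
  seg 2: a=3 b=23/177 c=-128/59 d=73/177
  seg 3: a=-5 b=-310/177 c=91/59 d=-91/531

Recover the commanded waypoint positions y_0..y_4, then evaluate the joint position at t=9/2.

y_0 = S_0(0) = a_0 = 4
y_1 = S_1(0) = a_1 = -1
y_2 = S_2(0) = a_2 = 3
y_3 = S_3(0) = a_3 = -5
y_4 = S_3(3) = -1
t_q=9/2 is in segment 1 (τ=3/2); S_1(τ)=4663/1888

y_0=4 y_1=-1 y_2=3 y_3=-5 y_4=-1
S(9/2) = 4663/1888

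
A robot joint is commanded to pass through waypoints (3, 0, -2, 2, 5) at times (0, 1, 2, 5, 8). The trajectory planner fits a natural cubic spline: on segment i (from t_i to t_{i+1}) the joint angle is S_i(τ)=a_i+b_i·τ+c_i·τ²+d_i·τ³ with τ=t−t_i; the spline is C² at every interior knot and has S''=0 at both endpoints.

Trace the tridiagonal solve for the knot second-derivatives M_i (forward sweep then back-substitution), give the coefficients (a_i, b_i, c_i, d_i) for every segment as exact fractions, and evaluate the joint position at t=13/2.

  seg 0: a=3 b=-527/168 c=0 d=23/168
  seg 1: a=0 b=-229/84 c=23/56 d=53/168
  seg 2: a=-2 b=-23/24 c=19/14 d=-299/1512
  seg 3: a=2 b=155/84 c=-71/168 d=71/1512
S(13/2) = 1781/448

Δ: Δ0=-3, Δ1=-2, Δ2=4/3, Δ3=1
row 1: diag=4, rhs=6; c'=1/4, d'=3/2
row 2: denom=8−1·1/4=31/4; d'=(20−1·3/2)/(31/4)=74/31
row 3: denom=12−3·12/31=336/31; d'=(-2−3·74/31)/(336/31)=-71/84
back: M3=-71/84
back: M2=74/31−12/31·-71/84=19/7
back: M1=3/2−1/4·19/7=23/28
M: M0=0, M1=23/28, M2=19/7, M3=-71/84, M4=0
seg 0: a=3, c=M0/2=0, d=(M1−M0)/(6·1)=23/168, b=Δ0−h0·(2M0+M1)/6=-527/168
seg 1: a=0, c=M1/2=23/56, d=(M2−M1)/(6·1)=53/168, b=Δ1−h1·(2M1+M2)/6=-229/84
seg 2: a=-2, c=M2/2=19/14, d=(M3−M2)/(6·3)=-299/1512, b=Δ2−h2·(2M2+M3)/6=-23/24
seg 3: a=2, c=M3/2=-71/168, d=(M4−M3)/(6·3)=71/1512, b=Δ3−h3·(2M3+M4)/6=155/84
t_q=13/2 → seg 3, τ=3/2; S=2+155/84·τ+-71/168·τ²+71/1512·τ³=1781/448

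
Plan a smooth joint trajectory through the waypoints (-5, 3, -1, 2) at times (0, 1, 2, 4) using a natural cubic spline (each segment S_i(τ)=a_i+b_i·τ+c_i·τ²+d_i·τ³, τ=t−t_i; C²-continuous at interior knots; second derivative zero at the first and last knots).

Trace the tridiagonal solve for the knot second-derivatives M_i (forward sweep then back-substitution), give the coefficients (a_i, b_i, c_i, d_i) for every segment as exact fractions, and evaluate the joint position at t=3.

  seg 0: a=-5 b=523/46 c=0 d=-155/46
  seg 1: a=3 b=29/23 c=-465/46 d=223/46
  seg 2: a=-1 b=-203/46 c=102/23 d=-17/23
S(3) = -79/46

Δ: Δ0=8, Δ1=-4, Δ2=3/2
row 1: diag=4, rhs=-72; c'=1/4, d'=-18
row 2: denom=6−1·1/4=23/4; d'=(33−1·-18)/(23/4)=204/23
back: M2=204/23
back: M1=-18−1/4·204/23=-465/23
M: M0=0, M1=-465/23, M2=204/23, M3=0
seg 0: a=-5, c=M0/2=0, d=(M1−M0)/(6·1)=-155/46, b=Δ0−h0·(2M0+M1)/6=523/46
seg 1: a=3, c=M1/2=-465/46, d=(M2−M1)/(6·1)=223/46, b=Δ1−h1·(2M1+M2)/6=29/23
seg 2: a=-1, c=M2/2=102/23, d=(M3−M2)/(6·2)=-17/23, b=Δ2−h2·(2M2+M3)/6=-203/46
t_q=3 → seg 2, τ=1; S=-1+-203/46·τ+102/23·τ²+-17/23·τ³=-79/46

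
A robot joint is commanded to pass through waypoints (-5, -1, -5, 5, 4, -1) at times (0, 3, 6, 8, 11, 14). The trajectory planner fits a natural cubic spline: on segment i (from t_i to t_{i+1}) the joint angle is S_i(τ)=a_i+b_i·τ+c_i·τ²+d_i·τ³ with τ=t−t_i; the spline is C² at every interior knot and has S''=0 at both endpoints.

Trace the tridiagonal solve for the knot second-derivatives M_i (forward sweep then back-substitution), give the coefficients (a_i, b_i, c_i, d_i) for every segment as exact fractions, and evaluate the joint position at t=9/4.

  seg 0: a=-5 b=1169/435 c=0 d=-589/3915
  seg 1: a=-1 b=-598/435 c=-589/435 d=119/261
  seg 2: a=-5 b=1223/435 c=1196/435 d=-24/29
  seg 3: a=5 b=1687/435 c=-964/435 d=212/783
  seg 4: a=4 b=-917/435 c=32/145 d=-32/1305
S(9/4) = -6191/9280

Δ: Δ0=4/3, Δ1=-4/3, Δ2=5, Δ3=-1/3, Δ4=-5/3
row 1: diag=12, rhs=-16; c'=1/4, d'=-4/3
row 2: denom=10−3·1/4=37/4; d'=(38−3·-4/3)/(37/4)=168/37
row 3: denom=10−2·8/37=354/37; d'=(-32−2·168/37)/(354/37)=-760/177
row 4: denom=12−3·37/118=1305/118; d'=(-8−3·-760/177)/(1305/118)=64/145
back: M4=64/145
back: M3=-760/177−37/118·64/145=-1928/435
back: M2=168/37−8/37·-1928/435=2392/435
back: M1=-4/3−1/4·2392/435=-1178/435
M: M0=0, M1=-1178/435, M2=2392/435, M3=-1928/435, M4=64/145, M5=0
seg 0: a=-5, c=M0/2=0, d=(M1−M0)/(6·3)=-589/3915, b=Δ0−h0·(2M0+M1)/6=1169/435
seg 1: a=-1, c=M1/2=-589/435, d=(M2−M1)/(6·3)=119/261, b=Δ1−h1·(2M1+M2)/6=-598/435
seg 2: a=-5, c=M2/2=1196/435, d=(M3−M2)/(6·2)=-24/29, b=Δ2−h2·(2M2+M3)/6=1223/435
seg 3: a=5, c=M3/2=-964/435, d=(M4−M3)/(6·3)=212/783, b=Δ3−h3·(2M3+M4)/6=1687/435
seg 4: a=4, c=M4/2=32/145, d=(M5−M4)/(6·3)=-32/1305, b=Δ4−h4·(2M4+M5)/6=-917/435
t_q=9/4 → seg 0, τ=9/4; S=-5+1169/435·τ+0·τ²+-589/3915·τ³=-6191/9280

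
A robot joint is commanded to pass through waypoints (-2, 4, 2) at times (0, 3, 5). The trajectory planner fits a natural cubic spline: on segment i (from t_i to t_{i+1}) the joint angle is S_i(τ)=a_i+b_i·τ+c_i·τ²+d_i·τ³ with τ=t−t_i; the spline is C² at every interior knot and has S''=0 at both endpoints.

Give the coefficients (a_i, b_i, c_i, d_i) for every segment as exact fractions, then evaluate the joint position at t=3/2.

Δ: Δ0=2, Δ1=-1
row 1: diag=10, rhs=-18; c'=1/5, d'=-9/5
back: M1=-9/5
M: M0=0, M1=-9/5, M2=0
seg 0: a=-2, c=M0/2=0, d=(M1−M0)/(6·3)=-1/10, b=Δ0−h0·(2M0+M1)/6=29/10
seg 1: a=4, c=M1/2=-9/10, d=(M2−M1)/(6·2)=3/20, b=Δ1−h1·(2M1+M2)/6=1/5
t_q=3/2 → seg 0, τ=3/2; S=-2+29/10·τ+0·τ²+-1/10·τ³=161/80

  seg 0: a=-2 b=29/10 c=0 d=-1/10
  seg 1: a=4 b=1/5 c=-9/10 d=3/20
S(3/2) = 161/80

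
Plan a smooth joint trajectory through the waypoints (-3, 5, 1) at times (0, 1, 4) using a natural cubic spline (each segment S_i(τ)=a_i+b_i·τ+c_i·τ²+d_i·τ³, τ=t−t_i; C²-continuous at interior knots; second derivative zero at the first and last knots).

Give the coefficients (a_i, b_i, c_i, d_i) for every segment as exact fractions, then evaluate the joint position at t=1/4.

Δ: Δ0=8, Δ1=-4/3
row 1: diag=8, rhs=-56; c'=3/8, d'=-7
back: M1=-7
M: M0=0, M1=-7, M2=0
seg 0: a=-3, c=M0/2=0, d=(M1−M0)/(6·1)=-7/6, b=Δ0−h0·(2M0+M1)/6=55/6
seg 1: a=5, c=M1/2=-7/2, d=(M2−M1)/(6·3)=7/18, b=Δ1−h1·(2M1+M2)/6=17/3
t_q=1/4 → seg 0, τ=1/4; S=-3+55/6·τ+0·τ²+-7/6·τ³=-93/128

  seg 0: a=-3 b=55/6 c=0 d=-7/6
  seg 1: a=5 b=17/3 c=-7/2 d=7/18
S(1/4) = -93/128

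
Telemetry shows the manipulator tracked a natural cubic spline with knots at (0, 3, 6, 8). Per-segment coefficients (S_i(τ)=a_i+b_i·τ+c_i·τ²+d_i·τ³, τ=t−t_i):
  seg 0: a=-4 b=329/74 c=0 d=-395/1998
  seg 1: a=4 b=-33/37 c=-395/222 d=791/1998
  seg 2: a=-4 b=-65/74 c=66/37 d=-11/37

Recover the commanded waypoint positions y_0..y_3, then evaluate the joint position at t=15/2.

y_0=-4 y_1=4 y_2=-4 y_3=-1
S(15/2) = -683/296

y_0 = S_0(0) = a_0 = -4
y_1 = S_1(0) = a_1 = 4
y_2 = S_2(0) = a_2 = -4
y_3 = S_2(2) = -1
t_q=15/2 is in segment 2 (τ=3/2); S_2(τ)=-683/296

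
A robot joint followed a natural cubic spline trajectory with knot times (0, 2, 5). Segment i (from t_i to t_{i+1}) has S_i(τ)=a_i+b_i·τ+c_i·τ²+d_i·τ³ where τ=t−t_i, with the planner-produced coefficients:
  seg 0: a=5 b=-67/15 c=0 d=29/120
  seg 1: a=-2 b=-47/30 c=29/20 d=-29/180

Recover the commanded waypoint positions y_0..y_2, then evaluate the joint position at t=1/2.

y_0 = S_0(0) = a_0 = 5
y_1 = S_1(0) = a_1 = -2
y_2 = S_1(3) = 2
t_q=1/2 is in segment 0 (τ=1/2); S_0(τ)=179/64

y_0=5 y_1=-2 y_2=2
S(1/2) = 179/64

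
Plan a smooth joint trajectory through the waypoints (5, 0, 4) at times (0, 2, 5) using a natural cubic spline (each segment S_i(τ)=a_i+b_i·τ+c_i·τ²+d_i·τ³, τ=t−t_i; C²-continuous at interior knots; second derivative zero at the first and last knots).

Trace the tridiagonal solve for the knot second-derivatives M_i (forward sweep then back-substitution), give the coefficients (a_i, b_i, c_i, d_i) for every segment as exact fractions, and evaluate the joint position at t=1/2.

  seg 0: a=5 b=-49/15 c=0 d=23/120
  seg 1: a=0 b=-29/30 c=23/20 d=-23/180
S(1/2) = 217/64

Δ: Δ0=-5/2, Δ1=4/3
row 1: diag=10, rhs=23; c'=3/10, d'=23/10
back: M1=23/10
M: M0=0, M1=23/10, M2=0
seg 0: a=5, c=M0/2=0, d=(M1−M0)/(6·2)=23/120, b=Δ0−h0·(2M0+M1)/6=-49/15
seg 1: a=0, c=M1/2=23/20, d=(M2−M1)/(6·3)=-23/180, b=Δ1−h1·(2M1+M2)/6=-29/30
t_q=1/2 → seg 0, τ=1/2; S=5+-49/15·τ+0·τ²+23/120·τ³=217/64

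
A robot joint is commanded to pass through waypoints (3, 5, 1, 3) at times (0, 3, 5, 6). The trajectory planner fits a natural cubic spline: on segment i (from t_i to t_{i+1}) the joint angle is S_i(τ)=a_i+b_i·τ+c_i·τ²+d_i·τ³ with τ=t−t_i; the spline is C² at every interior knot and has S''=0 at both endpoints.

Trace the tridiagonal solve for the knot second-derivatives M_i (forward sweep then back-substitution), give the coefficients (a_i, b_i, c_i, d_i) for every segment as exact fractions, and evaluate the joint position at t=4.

  seg 0: a=3 b=41/21 c=0 d=-1/7
  seg 1: a=5 b=-40/21 c=-9/7 d=13/21
  seg 2: a=1 b=8/21 c=17/7 d=-17/21
S(4) = 17/7

Δ: Δ0=2/3, Δ1=-2, Δ2=2
row 1: diag=10, rhs=-16; c'=1/5, d'=-8/5
row 2: denom=6−2·1/5=28/5; d'=(24−2·-8/5)/(28/5)=34/7
back: M2=34/7
back: M1=-8/5−1/5·34/7=-18/7
M: M0=0, M1=-18/7, M2=34/7, M3=0
seg 0: a=3, c=M0/2=0, d=(M1−M0)/(6·3)=-1/7, b=Δ0−h0·(2M0+M1)/6=41/21
seg 1: a=5, c=M1/2=-9/7, d=(M2−M1)/(6·2)=13/21, b=Δ1−h1·(2M1+M2)/6=-40/21
seg 2: a=1, c=M2/2=17/7, d=(M3−M2)/(6·1)=-17/21, b=Δ2−h2·(2M2+M3)/6=8/21
t_q=4 → seg 1, τ=1; S=5+-40/21·τ+-9/7·τ²+13/21·τ³=17/7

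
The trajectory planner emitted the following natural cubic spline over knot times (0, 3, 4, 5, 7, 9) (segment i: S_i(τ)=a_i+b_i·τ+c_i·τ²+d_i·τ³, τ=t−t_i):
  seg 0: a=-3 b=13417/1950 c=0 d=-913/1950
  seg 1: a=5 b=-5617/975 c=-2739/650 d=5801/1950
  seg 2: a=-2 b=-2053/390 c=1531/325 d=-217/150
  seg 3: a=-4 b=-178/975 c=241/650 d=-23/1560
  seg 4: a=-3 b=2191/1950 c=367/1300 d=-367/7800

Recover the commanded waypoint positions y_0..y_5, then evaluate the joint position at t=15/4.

y_0 = S_0(0) = a_0 = -3
y_1 = S_1(0) = a_1 = 5
y_2 = S_2(0) = a_2 = -2
y_3 = S_3(0) = a_3 = -4
y_4 = S_4(0) = a_4 = -3
y_5 = S_4(2) = 0
t_q=15/4 is in segment 1 (τ=3/4); S_1(τ)=-18139/41600

y_0=-3 y_1=5 y_2=-2 y_3=-4 y_4=-3 y_5=0
S(15/4) = -18139/41600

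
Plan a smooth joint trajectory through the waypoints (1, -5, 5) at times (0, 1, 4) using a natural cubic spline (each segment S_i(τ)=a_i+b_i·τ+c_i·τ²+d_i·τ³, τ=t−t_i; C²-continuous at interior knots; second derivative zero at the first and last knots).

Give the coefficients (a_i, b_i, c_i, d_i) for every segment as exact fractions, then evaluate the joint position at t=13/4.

  seg 0: a=1 b=-43/6 c=0 d=7/6
  seg 1: a=-5 b=-11/3 c=7/2 d=-7/18
S(13/4) = 5/128

Δ: Δ0=-6, Δ1=10/3
row 1: diag=8, rhs=56; c'=3/8, d'=7
back: M1=7
M: M0=0, M1=7, M2=0
seg 0: a=1, c=M0/2=0, d=(M1−M0)/(6·1)=7/6, b=Δ0−h0·(2M0+M1)/6=-43/6
seg 1: a=-5, c=M1/2=7/2, d=(M2−M1)/(6·3)=-7/18, b=Δ1−h1·(2M1+M2)/6=-11/3
t_q=13/4 → seg 1, τ=9/4; S=-5+-11/3·τ+7/2·τ²+-7/18·τ³=5/128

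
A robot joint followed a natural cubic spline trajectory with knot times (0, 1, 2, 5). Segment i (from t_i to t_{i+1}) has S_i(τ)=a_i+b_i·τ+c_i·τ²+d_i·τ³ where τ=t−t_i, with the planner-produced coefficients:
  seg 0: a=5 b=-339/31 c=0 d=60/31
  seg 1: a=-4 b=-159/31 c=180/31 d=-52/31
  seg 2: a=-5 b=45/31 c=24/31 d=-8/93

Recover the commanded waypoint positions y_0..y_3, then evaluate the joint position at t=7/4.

y_0 = S_0(0) = a_0 = 5
y_1 = S_1(0) = a_1 = -4
y_2 = S_2(0) = a_2 = -5
y_3 = S_2(3) = 4
t_q=7/4 is in segment 1 (τ=3/4); S_1(τ)=-2623/496

y_0=5 y_1=-4 y_2=-5 y_3=4
S(7/4) = -2623/496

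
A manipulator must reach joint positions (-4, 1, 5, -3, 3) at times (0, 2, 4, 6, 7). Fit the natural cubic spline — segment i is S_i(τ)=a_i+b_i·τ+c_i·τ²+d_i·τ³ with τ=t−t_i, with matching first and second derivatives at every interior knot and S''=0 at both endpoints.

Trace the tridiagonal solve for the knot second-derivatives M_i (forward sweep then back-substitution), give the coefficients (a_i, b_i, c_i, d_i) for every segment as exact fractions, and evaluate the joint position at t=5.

Δ: Δ0=5/2, Δ1=2, Δ2=-4, Δ3=6
row 1: diag=8, rhs=-3; c'=1/4, d'=-3/8
row 2: denom=8−2·1/4=15/2; d'=(-36−2·-3/8)/(15/2)=-47/10
row 3: denom=6−2·4/15=82/15; d'=(60−2·-47/10)/(82/15)=1041/82
back: M3=1041/82
back: M2=-47/10−4/15·1041/82=-663/82
back: M1=-3/8−1/4·-663/82=135/82
M: M0=0, M1=135/82, M2=-663/82, M3=1041/82, M4=0
seg 0: a=-4, c=M0/2=0, d=(M1−M0)/(6·2)=45/328, b=Δ0−h0·(2M0+M1)/6=80/41
seg 1: a=1, c=M1/2=135/164, d=(M2−M1)/(6·2)=-133/164, b=Δ1−h1·(2M1+M2)/6=295/82
seg 2: a=5, c=M2/2=-663/164, d=(M3−M2)/(6·2)=71/41, b=Δ2−h2·(2M2+M3)/6=-233/82
seg 3: a=-3, c=M3/2=1041/164, d=(M4−M3)/(6·1)=-347/164, b=Δ3−h3·(2M3+M4)/6=145/82
t_q=5 → seg 2, τ=1; S=5+-233/82·τ+-663/164·τ²+71/41·τ³=-25/164

  seg 0: a=-4 b=80/41 c=0 d=45/328
  seg 1: a=1 b=295/82 c=135/164 d=-133/164
  seg 2: a=5 b=-233/82 c=-663/164 d=71/41
  seg 3: a=-3 b=145/82 c=1041/164 d=-347/164
S(5) = -25/164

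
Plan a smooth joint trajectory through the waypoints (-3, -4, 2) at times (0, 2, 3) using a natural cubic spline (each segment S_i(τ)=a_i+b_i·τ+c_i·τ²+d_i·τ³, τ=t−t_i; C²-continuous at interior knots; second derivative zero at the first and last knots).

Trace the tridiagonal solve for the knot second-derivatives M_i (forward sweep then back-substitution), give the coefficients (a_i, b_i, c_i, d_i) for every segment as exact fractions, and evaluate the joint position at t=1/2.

  seg 0: a=-3 b=-8/3 c=0 d=13/24
  seg 1: a=-4 b=23/6 c=13/4 d=-13/12
S(1/2) = -273/64

Δ: Δ0=-1/2, Δ1=6
row 1: diag=6, rhs=39; c'=1/6, d'=13/2
back: M1=13/2
M: M0=0, M1=13/2, M2=0
seg 0: a=-3, c=M0/2=0, d=(M1−M0)/(6·2)=13/24, b=Δ0−h0·(2M0+M1)/6=-8/3
seg 1: a=-4, c=M1/2=13/4, d=(M2−M1)/(6·1)=-13/12, b=Δ1−h1·(2M1+M2)/6=23/6
t_q=1/2 → seg 0, τ=1/2; S=-3+-8/3·τ+0·τ²+13/24·τ³=-273/64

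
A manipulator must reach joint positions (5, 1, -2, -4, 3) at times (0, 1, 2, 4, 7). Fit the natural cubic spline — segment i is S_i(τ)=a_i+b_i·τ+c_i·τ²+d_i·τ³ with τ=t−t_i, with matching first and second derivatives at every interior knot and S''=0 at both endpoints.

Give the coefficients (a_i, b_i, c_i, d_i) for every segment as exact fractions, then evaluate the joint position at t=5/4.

  seg 0: a=5 b=-1348/321 c=0 d=64/321
  seg 1: a=1 b=-1156/321 c=64/107 d=1/321
  seg 2: a=-2 b=-769/321 c=65/107 d=29/642
  seg 3: a=-4 b=185/321 c=94/107 d=-94/963
S(5/4) = 939/6848

Δ: Δ0=-4, Δ1=-3, Δ2=-1, Δ3=7/3
row 1: diag=4, rhs=6; c'=1/4, d'=3/2
row 2: denom=6−1·1/4=23/4; d'=(12−1·3/2)/(23/4)=42/23
row 3: denom=10−2·8/23=214/23; d'=(20−2·42/23)/(214/23)=188/107
back: M3=188/107
back: M2=42/23−8/23·188/107=130/107
back: M1=3/2−1/4·130/107=128/107
M: M0=0, M1=128/107, M2=130/107, M3=188/107, M4=0
seg 0: a=5, c=M0/2=0, d=(M1−M0)/(6·1)=64/321, b=Δ0−h0·(2M0+M1)/6=-1348/321
seg 1: a=1, c=M1/2=64/107, d=(M2−M1)/(6·1)=1/321, b=Δ1−h1·(2M1+M2)/6=-1156/321
seg 2: a=-2, c=M2/2=65/107, d=(M3−M2)/(6·2)=29/642, b=Δ2−h2·(2M2+M3)/6=-769/321
seg 3: a=-4, c=M3/2=94/107, d=(M4−M3)/(6·3)=-94/963, b=Δ3−h3·(2M3+M4)/6=185/321
t_q=5/4 → seg 1, τ=1/4; S=1+-1156/321·τ+64/107·τ²+1/321·τ³=939/6848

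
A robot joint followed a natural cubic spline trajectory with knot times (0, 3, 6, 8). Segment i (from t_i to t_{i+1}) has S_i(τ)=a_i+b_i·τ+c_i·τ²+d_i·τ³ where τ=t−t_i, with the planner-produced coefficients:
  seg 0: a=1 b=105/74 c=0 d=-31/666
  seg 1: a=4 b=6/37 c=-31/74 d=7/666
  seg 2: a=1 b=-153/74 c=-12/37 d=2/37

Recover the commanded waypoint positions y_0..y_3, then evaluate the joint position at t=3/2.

y_0 = S_0(0) = a_0 = 1
y_1 = S_1(0) = a_1 = 4
y_2 = S_2(0) = a_2 = 1
y_3 = S_2(2) = -4
t_q=3/2 is in segment 0 (τ=3/2); S_0(τ)=1759/592

y_0=1 y_1=4 y_2=1 y_3=-4
S(3/2) = 1759/592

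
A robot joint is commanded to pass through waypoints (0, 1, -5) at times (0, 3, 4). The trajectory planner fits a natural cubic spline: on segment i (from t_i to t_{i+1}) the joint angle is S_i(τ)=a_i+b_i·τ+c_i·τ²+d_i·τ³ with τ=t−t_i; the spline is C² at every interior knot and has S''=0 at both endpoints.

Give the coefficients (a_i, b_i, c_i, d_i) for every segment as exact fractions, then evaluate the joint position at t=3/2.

  seg 0: a=0 b=65/24 c=0 d=-19/72
  seg 1: a=1 b=-53/12 c=-19/8 d=19/24
S(3/2) = 203/64

Δ: Δ0=1/3, Δ1=-6
row 1: diag=8, rhs=-38; c'=1/8, d'=-19/4
back: M1=-19/4
M: M0=0, M1=-19/4, M2=0
seg 0: a=0, c=M0/2=0, d=(M1−M0)/(6·3)=-19/72, b=Δ0−h0·(2M0+M1)/6=65/24
seg 1: a=1, c=M1/2=-19/8, d=(M2−M1)/(6·1)=19/24, b=Δ1−h1·(2M1+M2)/6=-53/12
t_q=3/2 → seg 0, τ=3/2; S=0+65/24·τ+0·τ²+-19/72·τ³=203/64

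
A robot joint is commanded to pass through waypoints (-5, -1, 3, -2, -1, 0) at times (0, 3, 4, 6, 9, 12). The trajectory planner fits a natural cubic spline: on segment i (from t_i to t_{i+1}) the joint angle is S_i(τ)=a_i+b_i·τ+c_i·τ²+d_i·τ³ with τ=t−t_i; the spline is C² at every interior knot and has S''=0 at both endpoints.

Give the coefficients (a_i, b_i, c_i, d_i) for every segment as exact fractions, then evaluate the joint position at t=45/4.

  seg 0: a=-5 b=-193/1074 c=0 d=1625/9666
  seg 1: a=-1 b=2341/537 c=1625/1074 d=-2011/1074
  seg 2: a=3 b=633/358 c=-2204/537 d=529/537
  seg 3: a=-2 b=-3037/1074 c=970/537 d=-2425/9666
  seg 4: a=-1 b=664/537 c=-485/1074 d=485/9666
S(45/4) = 1547/22912

Δ: Δ0=4/3, Δ1=4, Δ2=-5/2, Δ3=1/3, Δ4=1/3
row 1: diag=8, rhs=16; c'=1/8, d'=2
row 2: denom=6−1·1/8=47/8; d'=(-39−1·2)/(47/8)=-328/47
row 3: denom=10−2·16/47=438/47; d'=(17−2·-328/47)/(438/47)=485/146
row 4: denom=12−3·47/146=1611/146; d'=(0−3·485/146)/(1611/146)=-485/537
back: M4=-485/537
back: M3=485/146−47/146·-485/537=1940/537
back: M2=-328/47−16/47·1940/537=-4408/537
back: M1=2−1/8·-4408/537=1625/537
M: M0=0, M1=1625/537, M2=-4408/537, M3=1940/537, M4=-485/537, M5=0
seg 0: a=-5, c=M0/2=0, d=(M1−M0)/(6·3)=1625/9666, b=Δ0−h0·(2M0+M1)/6=-193/1074
seg 1: a=-1, c=M1/2=1625/1074, d=(M2−M1)/(6·1)=-2011/1074, b=Δ1−h1·(2M1+M2)/6=2341/537
seg 2: a=3, c=M2/2=-2204/537, d=(M3−M2)/(6·2)=529/537, b=Δ2−h2·(2M2+M3)/6=633/358
seg 3: a=-2, c=M3/2=970/537, d=(M4−M3)/(6·3)=-2425/9666, b=Δ3−h3·(2M3+M4)/6=-3037/1074
seg 4: a=-1, c=M4/2=-485/1074, d=(M5−M4)/(6·3)=485/9666, b=Δ4−h4·(2M4+M5)/6=664/537
t_q=45/4 → seg 4, τ=9/4; S=-1+664/537·τ+-485/1074·τ²+485/9666·τ³=1547/22912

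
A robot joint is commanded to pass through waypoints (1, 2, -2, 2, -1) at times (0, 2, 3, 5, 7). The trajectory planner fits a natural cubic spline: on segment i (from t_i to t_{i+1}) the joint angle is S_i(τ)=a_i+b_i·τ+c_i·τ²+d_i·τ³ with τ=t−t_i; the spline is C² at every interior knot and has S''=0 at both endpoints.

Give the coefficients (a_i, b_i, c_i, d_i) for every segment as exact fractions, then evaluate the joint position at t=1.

Δ: Δ0=1/2, Δ1=-4, Δ2=2, Δ3=-3/2
row 1: diag=6, rhs=-27; c'=1/6, d'=-9/2
row 2: denom=6−1·1/6=35/6; d'=(36−1·-9/2)/(35/6)=243/35
row 3: denom=8−2·12/35=256/35; d'=(-21−2·243/35)/(256/35)=-1221/256
back: M3=-1221/256
back: M2=243/35−12/35·-1221/256=549/64
back: M1=-9/2−1/6·549/64=-759/128
M: M0=0, M1=-759/128, M2=549/64, M3=-1221/256, M4=0
seg 0: a=1, c=M0/2=0, d=(M1−M0)/(6·2)=-253/512, b=Δ0−h0·(2M0+M1)/6=317/128
seg 1: a=2, c=M1/2=-759/256, d=(M2−M1)/(6·1)=619/256, b=Δ1−h1·(2M1+M2)/6=-221/64
seg 2: a=-2, c=M2/2=549/128, d=(M3−M2)/(6·2)=-1139/1024, b=Δ2−h2·(2M2+M3)/6=-545/256
seg 3: a=2, c=M3/2=-1221/512, d=(M4−M3)/(6·2)=407/1024, b=Δ3−h3·(2M3+M4)/6=215/128
t_q=1 → seg 0, τ=1; S=1+317/128·τ+0·τ²+-253/512·τ³=1527/512

  seg 0: a=1 b=317/128 c=0 d=-253/512
  seg 1: a=2 b=-221/64 c=-759/256 d=619/256
  seg 2: a=-2 b=-545/256 c=549/128 d=-1139/1024
  seg 3: a=2 b=215/128 c=-1221/512 d=407/1024
S(1) = 1527/512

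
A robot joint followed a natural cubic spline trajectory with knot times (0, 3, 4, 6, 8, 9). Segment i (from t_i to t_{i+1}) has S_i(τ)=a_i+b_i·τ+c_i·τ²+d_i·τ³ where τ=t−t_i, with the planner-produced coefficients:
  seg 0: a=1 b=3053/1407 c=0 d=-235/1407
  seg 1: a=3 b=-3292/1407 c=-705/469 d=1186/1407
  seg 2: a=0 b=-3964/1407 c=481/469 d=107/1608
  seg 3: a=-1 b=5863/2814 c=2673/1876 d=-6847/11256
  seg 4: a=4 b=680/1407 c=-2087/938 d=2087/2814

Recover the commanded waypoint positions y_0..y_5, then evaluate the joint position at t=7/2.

y_0 = S_0(0) = a_0 = 1
y_1 = S_1(0) = a_1 = 3
y_2 = S_2(0) = a_2 = 0
y_3 = S_3(0) = a_3 = -1
y_4 = S_4(0) = a_4 = 4
y_5 = S_4(1) = 3
t_q=7/2 is in segment 1 (τ=1/2); S_1(τ)=209/134

y_0=1 y_1=3 y_2=0 y_3=-1 y_4=4 y_5=3
S(7/2) = 209/134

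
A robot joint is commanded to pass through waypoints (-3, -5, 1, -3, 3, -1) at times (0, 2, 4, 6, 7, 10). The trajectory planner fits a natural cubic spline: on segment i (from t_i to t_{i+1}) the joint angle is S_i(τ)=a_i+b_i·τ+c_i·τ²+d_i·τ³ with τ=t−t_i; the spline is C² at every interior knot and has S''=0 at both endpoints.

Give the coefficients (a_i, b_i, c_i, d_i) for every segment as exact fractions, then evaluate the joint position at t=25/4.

Δ: Δ0=-1, Δ1=3, Δ2=-2, Δ3=6, Δ4=-4/3
row 1: diag=8, rhs=24; c'=1/4, d'=3
row 2: denom=8−2·1/4=15/2; d'=(-30−2·3)/(15/2)=-24/5
row 3: denom=6−2·4/15=82/15; d'=(48−2·-24/5)/(82/15)=432/41
row 4: denom=8−1·15/82=641/82; d'=(-44−1·432/41)/(641/82)=-4472/641
back: M4=-4472/641
back: M3=432/41−15/82·-4472/641=7572/641
back: M2=-24/5−4/15·7572/641=-5096/641
back: M1=3−1/4·-5096/641=3197/641
M: M0=0, M1=3197/641, M2=-5096/641, M3=7572/641, M4=-4472/641, M5=0
seg 0: a=-3, c=M0/2=0, d=(M1−M0)/(6·2)=3197/7692, b=Δ0−h0·(2M0+M1)/6=-5120/1923
seg 1: a=-5, c=M1/2=3197/1282, d=(M2−M1)/(6·2)=-8293/7692, b=Δ1−h1·(2M1+M2)/6=4471/1923
seg 2: a=1, c=M2/2=-2548/641, d=(M3−M2)/(6·2)=3167/1923, b=Δ2−h2·(2M2+M3)/6=-1226/1923
seg 3: a=-3, c=M3/2=3786/641, d=(M4−M3)/(6·1)=-6022/1923, b=Δ3−h3·(2M3+M4)/6=6202/1923
seg 4: a=3, c=M4/2=-2236/641, d=(M5−M4)/(6·3)=2236/5769, b=Δ4−h4·(2M4+M5)/6=10852/1923
t_q=25/4 → seg 3, τ=1/4; S=-3+6202/1923·τ+3786/641·τ²+-6022/1923·τ³=-38429/20512

  seg 0: a=-3 b=-5120/1923 c=0 d=3197/7692
  seg 1: a=-5 b=4471/1923 c=3197/1282 d=-8293/7692
  seg 2: a=1 b=-1226/1923 c=-2548/641 d=3167/1923
  seg 3: a=-3 b=6202/1923 c=3786/641 d=-6022/1923
  seg 4: a=3 b=10852/1923 c=-2236/641 d=2236/5769
S(25/4) = -38429/20512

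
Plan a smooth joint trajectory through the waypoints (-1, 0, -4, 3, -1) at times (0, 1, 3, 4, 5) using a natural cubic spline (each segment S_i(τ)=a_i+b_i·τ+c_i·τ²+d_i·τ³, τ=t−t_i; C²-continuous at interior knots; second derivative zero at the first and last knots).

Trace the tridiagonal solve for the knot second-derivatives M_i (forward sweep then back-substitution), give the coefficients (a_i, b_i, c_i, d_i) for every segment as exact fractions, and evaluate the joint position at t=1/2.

Δ: Δ0=1, Δ1=-2, Δ2=7, Δ3=-4
row 1: diag=6, rhs=-18; c'=1/3, d'=-3
row 2: denom=6−2·1/3=16/3; d'=(54−2·-3)/(16/3)=45/4
row 3: denom=4−1·3/16=61/16; d'=(-66−1·45/4)/(61/16)=-1236/61
back: M3=-1236/61
back: M2=45/4−3/16·-1236/61=918/61
back: M1=-3−1/3·918/61=-489/61
M: M0=0, M1=-489/61, M2=918/61, M3=-1236/61, M4=0
seg 0: a=-1, c=M0/2=0, d=(M1−M0)/(6·1)=-163/122, b=Δ0−h0·(2M0+M1)/6=285/122
seg 1: a=0, c=M1/2=-489/122, d=(M2−M1)/(6·2)=469/244, b=Δ1−h1·(2M1+M2)/6=-102/61
seg 2: a=-4, c=M2/2=459/61, d=(M3−M2)/(6·1)=-359/61, b=Δ2−h2·(2M2+M3)/6=327/61
seg 3: a=3, c=M3/2=-618/61, d=(M4−M3)/(6·1)=206/61, b=Δ3−h3·(2M3+M4)/6=168/61
t_q=1/2 → seg 0, τ=1/2; S=-1+285/122·τ+0·τ²+-163/122·τ³=1/976

  seg 0: a=-1 b=285/122 c=0 d=-163/122
  seg 1: a=0 b=-102/61 c=-489/122 d=469/244
  seg 2: a=-4 b=327/61 c=459/61 d=-359/61
  seg 3: a=3 b=168/61 c=-618/61 d=206/61
S(1/2) = 1/976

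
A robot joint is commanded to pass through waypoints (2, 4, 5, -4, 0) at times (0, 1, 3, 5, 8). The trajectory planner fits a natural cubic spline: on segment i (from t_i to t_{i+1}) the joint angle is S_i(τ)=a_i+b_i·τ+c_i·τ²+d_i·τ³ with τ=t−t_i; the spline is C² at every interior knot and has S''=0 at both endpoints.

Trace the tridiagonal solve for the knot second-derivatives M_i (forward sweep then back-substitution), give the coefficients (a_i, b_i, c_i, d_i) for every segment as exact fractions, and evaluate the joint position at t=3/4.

Δ: Δ0=2, Δ1=1/2, Δ2=-9/2, Δ3=4/3
row 1: diag=6, rhs=-9; c'=1/3, d'=-3/2
row 2: denom=8−2·1/3=22/3; d'=(-30−2·-3/2)/(22/3)=-81/22
row 3: denom=10−2·3/11=104/11; d'=(35−2·-81/22)/(104/11)=233/52
back: M3=233/52
back: M2=-81/22−3/11·233/52=-255/52
back: M1=-3/2−1/3·-255/52=7/52
M: M0=0, M1=7/52, M2=-255/52, M3=233/52, M4=0
seg 0: a=2, c=M0/2=0, d=(M1−M0)/(6·1)=7/312, b=Δ0−h0·(2M0+M1)/6=617/312
seg 1: a=4, c=M1/2=7/104, d=(M2−M1)/(6·2)=-131/312, b=Δ1−h1·(2M1+M2)/6=319/156
seg 2: a=5, c=M2/2=-255/104, d=(M3−M2)/(6·2)=61/78, b=Δ2−h2·(2M2+M3)/6=-425/156
seg 3: a=-4, c=M3/2=233/104, d=(M4−M3)/(6·3)=-233/936, b=Δ3−h3·(2M3+M4)/6=-491/156
t_q=3/4 → seg 0, τ=3/4; S=2+617/312·τ+0·τ²+7/312·τ³=23247/6656

  seg 0: a=2 b=617/312 c=0 d=7/312
  seg 1: a=4 b=319/156 c=7/104 d=-131/312
  seg 2: a=5 b=-425/156 c=-255/104 d=61/78
  seg 3: a=-4 b=-491/156 c=233/104 d=-233/936
S(3/4) = 23247/6656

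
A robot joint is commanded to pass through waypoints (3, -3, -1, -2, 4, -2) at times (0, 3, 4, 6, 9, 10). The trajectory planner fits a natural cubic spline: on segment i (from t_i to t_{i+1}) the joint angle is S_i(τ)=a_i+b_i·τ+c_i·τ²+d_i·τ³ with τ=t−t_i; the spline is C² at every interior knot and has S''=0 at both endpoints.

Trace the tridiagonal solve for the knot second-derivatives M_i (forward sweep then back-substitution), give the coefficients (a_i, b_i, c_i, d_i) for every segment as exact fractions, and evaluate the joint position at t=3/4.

Δ: Δ0=-2, Δ1=2, Δ2=-1/2, Δ3=2, Δ4=-6
row 1: diag=8, rhs=24; c'=1/8, d'=3
row 2: denom=6−1·1/8=47/8; d'=(-15−1·3)/(47/8)=-144/47
row 3: denom=10−2·16/47=438/47; d'=(15−2·-144/47)/(438/47)=331/146
row 4: denom=8−3·47/146=1027/146; d'=(-48−3·331/146)/(1027/146)=-8001/1027
back: M4=-8001/1027
back: M3=331/146−47/146·-8001/1027=4904/1027
back: M2=-144/47−16/47·4904/1027=-4816/1027
back: M1=3−1/8·-4816/1027=3683/1027
M: M0=0, M1=3683/1027, M2=-4816/1027, M3=4904/1027, M4=-8001/1027, M5=0
seg 0: a=3, c=M0/2=0, d=(M1−M0)/(6·3)=3683/18486, b=Δ0−h0·(2M0+M1)/6=-7791/2054
seg 1: a=-3, c=M1/2=3683/2054, d=(M2−M1)/(6·1)=-2833/2054, b=Δ1−h1·(2M1+M2)/6=1629/1027
seg 2: a=-1, c=M2/2=-2408/1027, d=(M3−M2)/(6·2)=810/1027, b=Δ2−h2·(2M2+M3)/6=2125/2054
seg 3: a=-2, c=M3/2=2452/1027, d=(M4−M3)/(6·3)=-12905/18486, b=Δ3−h3·(2M3+M4)/6=177/158
seg 4: a=4, c=M4/2=-8001/2054, d=(M5−M4)/(6·1)=2667/2054, b=Δ4−h4·(2M4+M5)/6=-3495/1027
t_q=3/4 → seg 0, τ=3/4; S=3+-7791/2054·τ+0·τ²+3683/18486·τ³=31449/131456

  seg 0: a=3 b=-7791/2054 c=0 d=3683/18486
  seg 1: a=-3 b=1629/1027 c=3683/2054 d=-2833/2054
  seg 2: a=-1 b=2125/2054 c=-2408/1027 d=810/1027
  seg 3: a=-2 b=177/158 c=2452/1027 d=-12905/18486
  seg 4: a=4 b=-3495/1027 c=-8001/2054 d=2667/2054
S(3/4) = 31449/131456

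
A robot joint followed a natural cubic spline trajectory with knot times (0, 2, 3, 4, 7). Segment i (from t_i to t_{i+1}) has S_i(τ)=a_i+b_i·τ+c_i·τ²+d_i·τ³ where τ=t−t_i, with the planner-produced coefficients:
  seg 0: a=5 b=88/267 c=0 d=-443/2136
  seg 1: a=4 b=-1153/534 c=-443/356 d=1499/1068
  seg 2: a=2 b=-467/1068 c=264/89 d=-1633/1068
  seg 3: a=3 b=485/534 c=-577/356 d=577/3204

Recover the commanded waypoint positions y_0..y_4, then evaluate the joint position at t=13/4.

y_0 = S_0(0) = a_0 = 5
y_1 = S_1(0) = a_1 = 4
y_2 = S_2(0) = a_2 = 2
y_3 = S_3(0) = a_3 = 3
y_4 = S_3(3) = -4
t_q=13/4 is in segment 2 (τ=1/4); S_2(τ)=46757/22784

y_0=5 y_1=4 y_2=2 y_3=3 y_4=-4
S(13/4) = 46757/22784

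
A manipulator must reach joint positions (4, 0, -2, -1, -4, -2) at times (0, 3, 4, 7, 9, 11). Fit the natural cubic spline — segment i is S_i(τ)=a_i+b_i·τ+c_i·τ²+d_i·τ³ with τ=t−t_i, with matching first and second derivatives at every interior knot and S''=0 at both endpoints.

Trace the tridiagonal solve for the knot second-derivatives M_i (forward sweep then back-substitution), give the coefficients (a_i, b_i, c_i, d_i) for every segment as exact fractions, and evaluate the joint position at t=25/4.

  seg 0: a=4 b=-295/324 c=0 d=-137/2916
  seg 1: a=0 b=-353/162 c=-137/324 d=65/108
  seg 2: a=-2 b=-395/324 c=112/81 d=-841/2916
  seg 3: a=-1 b=-115/162 c=-131/108 d=265/648
  seg 4: a=-4 b=-53/81 c=67/54 d=-67/324
S(25/4) = -2369/2304

Δ: Δ0=-4/3, Δ1=-2, Δ2=1/3, Δ3=-3/2, Δ4=1
row 1: diag=8, rhs=-4; c'=1/8, d'=-1/2
row 2: denom=8−1·1/8=63/8; d'=(14−1·-1/2)/(63/8)=116/63
row 3: denom=10−3·8/21=62/7; d'=(-11−3·116/63)/(62/7)=-347/186
row 4: denom=8−2·7/31=234/31; d'=(15−2·-347/186)/(234/31)=67/27
back: M4=67/27
back: M3=-347/186−7/31·67/27=-131/54
back: M2=116/63−8/21·-131/54=224/81
back: M1=-1/2−1/8·224/81=-137/162
M: M0=0, M1=-137/162, M2=224/81, M3=-131/54, M4=67/27, M5=0
seg 0: a=4, c=M0/2=0, d=(M1−M0)/(6·3)=-137/2916, b=Δ0−h0·(2M0+M1)/6=-295/324
seg 1: a=0, c=M1/2=-137/324, d=(M2−M1)/(6·1)=65/108, b=Δ1−h1·(2M1+M2)/6=-353/162
seg 2: a=-2, c=M2/2=112/81, d=(M3−M2)/(6·3)=-841/2916, b=Δ2−h2·(2M2+M3)/6=-395/324
seg 3: a=-1, c=M3/2=-131/108, d=(M4−M3)/(6·2)=265/648, b=Δ3−h3·(2M3+M4)/6=-115/162
seg 4: a=-4, c=M4/2=67/54, d=(M5−M4)/(6·2)=-67/324, b=Δ4−h4·(2M4+M5)/6=-53/81
t_q=25/4 → seg 2, τ=9/4; S=-2+-395/324·τ+112/81·τ²+-841/2916·τ³=-2369/2304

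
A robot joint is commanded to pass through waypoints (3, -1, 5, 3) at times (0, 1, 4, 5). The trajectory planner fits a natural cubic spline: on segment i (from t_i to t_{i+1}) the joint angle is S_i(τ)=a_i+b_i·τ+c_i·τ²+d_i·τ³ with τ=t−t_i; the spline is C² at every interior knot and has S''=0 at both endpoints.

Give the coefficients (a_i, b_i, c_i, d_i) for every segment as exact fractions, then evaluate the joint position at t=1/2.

  seg 0: a=3 b=-56/11 c=0 d=12/11
  seg 1: a=-1 b=-20/11 c=36/11 d=-2/3
  seg 2: a=5 b=-2/11 c=-30/11 d=10/11
S(1/2) = 13/22

Δ: Δ0=-4, Δ1=2, Δ2=-2
row 1: diag=8, rhs=36; c'=3/8, d'=9/2
row 2: denom=8−3·3/8=55/8; d'=(-24−3·9/2)/(55/8)=-60/11
back: M2=-60/11
back: M1=9/2−3/8·-60/11=72/11
M: M0=0, M1=72/11, M2=-60/11, M3=0
seg 0: a=3, c=M0/2=0, d=(M1−M0)/(6·1)=12/11, b=Δ0−h0·(2M0+M1)/6=-56/11
seg 1: a=-1, c=M1/2=36/11, d=(M2−M1)/(6·3)=-2/3, b=Δ1−h1·(2M1+M2)/6=-20/11
seg 2: a=5, c=M2/2=-30/11, d=(M3−M2)/(6·1)=10/11, b=Δ2−h2·(2M2+M3)/6=-2/11
t_q=1/2 → seg 0, τ=1/2; S=3+-56/11·τ+0·τ²+12/11·τ³=13/22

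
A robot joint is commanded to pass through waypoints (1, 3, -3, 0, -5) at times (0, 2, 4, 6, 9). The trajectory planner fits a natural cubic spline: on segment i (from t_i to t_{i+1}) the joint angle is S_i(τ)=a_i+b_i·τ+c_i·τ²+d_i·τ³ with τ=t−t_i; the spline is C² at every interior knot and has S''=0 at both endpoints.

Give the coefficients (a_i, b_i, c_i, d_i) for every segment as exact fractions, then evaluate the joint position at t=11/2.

Δ: Δ0=1, Δ1=-3, Δ2=3/2, Δ3=-5/3
row 1: diag=8, rhs=-24; c'=1/4, d'=-3
row 2: denom=8−2·1/4=15/2; d'=(27−2·-3)/(15/2)=22/5
row 3: denom=10−2·4/15=142/15; d'=(-19−2·22/5)/(142/15)=-417/142
back: M3=-417/142
back: M2=22/5−4/15·-417/142=368/71
back: M1=-3−1/4·368/71=-305/71
M: M0=0, M1=-305/71, M2=368/71, M3=-417/142, M4=0
seg 0: a=1, c=M0/2=0, d=(M1−M0)/(6·2)=-305/852, b=Δ0−h0·(2M0+M1)/6=518/213
seg 1: a=3, c=M1/2=-305/142, d=(M2−M1)/(6·2)=673/852, b=Δ1−h1·(2M1+M2)/6=-397/213
seg 2: a=-3, c=M2/2=184/71, d=(M3−M2)/(6·2)=-1153/1704, b=Δ2−h2·(2M2+M3)/6=-208/213
seg 3: a=0, c=M3/2=-417/284, d=(M4−M3)/(6·3)=139/852, b=Δ3−h3·(2M3+M4)/6=541/426
t_q=11/2 → seg 2, τ=3/2; S=-3+-208/213·τ+184/71·τ²+-1153/1704·τ³=-4169/4544

  seg 0: a=1 b=518/213 c=0 d=-305/852
  seg 1: a=3 b=-397/213 c=-305/142 d=673/852
  seg 2: a=-3 b=-208/213 c=184/71 d=-1153/1704
  seg 3: a=0 b=541/426 c=-417/284 d=139/852
S(11/2) = -4169/4544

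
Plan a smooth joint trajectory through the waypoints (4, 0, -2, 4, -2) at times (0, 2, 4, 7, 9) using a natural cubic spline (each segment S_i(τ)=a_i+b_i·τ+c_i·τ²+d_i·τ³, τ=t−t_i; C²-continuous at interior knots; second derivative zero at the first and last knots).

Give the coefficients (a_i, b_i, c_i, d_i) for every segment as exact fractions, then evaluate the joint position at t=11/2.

Δ: Δ0=-2, Δ1=-1, Δ2=2, Δ3=-3
row 1: diag=8, rhs=6; c'=1/4, d'=3/4
row 2: denom=10−2·1/4=19/2; d'=(18−2·3/4)/(19/2)=33/19
row 3: denom=10−3·6/19=172/19; d'=(-30−3·33/19)/(172/19)=-669/172
back: M3=-669/172
back: M2=33/19−6/19·-669/172=255/86
back: M1=3/4−1/4·255/86=3/344
M: M0=0, M1=3/344, M2=255/86, M3=-669/172, M4=0
seg 0: a=4, c=M0/2=0, d=(M1−M0)/(6·2)=1/1376, b=Δ0−h0·(2M0+M1)/6=-689/344
seg 1: a=0, c=M1/2=3/688, d=(M2−M1)/(6·2)=339/1376, b=Δ1−h1·(2M1+M2)/6=-343/172
seg 2: a=-2, c=M2/2=255/172, d=(M3−M2)/(6·3)=-131/344, b=Δ2−h2·(2M2+M3)/6=337/344
seg 3: a=4, c=M3/2=-669/344, d=(M4−M3)/(6·2)=223/688, b=Δ3−h3·(2M3+M4)/6=-35/86
t_q=11/2 → seg 2, τ=3/2; S=-2+337/344·τ+255/172·τ²+-131/344·τ³=4183/2752

  seg 0: a=4 b=-689/344 c=0 d=1/1376
  seg 1: a=0 b=-343/172 c=3/688 d=339/1376
  seg 2: a=-2 b=337/344 c=255/172 d=-131/344
  seg 3: a=4 b=-35/86 c=-669/344 d=223/688
S(11/2) = 4183/2752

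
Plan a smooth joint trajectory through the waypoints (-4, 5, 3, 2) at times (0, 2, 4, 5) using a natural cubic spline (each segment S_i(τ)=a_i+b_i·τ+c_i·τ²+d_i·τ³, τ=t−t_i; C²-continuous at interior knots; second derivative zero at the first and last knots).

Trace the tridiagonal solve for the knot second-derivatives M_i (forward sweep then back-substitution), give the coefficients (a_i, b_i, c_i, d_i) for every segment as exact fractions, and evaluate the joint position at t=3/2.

  seg 0: a=-4 b=6 c=0 d=-3/8
  seg 1: a=5 b=3/2 c=-9/4 d=1/2
  seg 2: a=3 b=-3/2 c=3/4 d=-1/4
S(3/2) = 239/64

Δ: Δ0=9/2, Δ1=-1, Δ2=-1
row 1: diag=8, rhs=-33; c'=1/4, d'=-33/8
row 2: denom=6−2·1/4=11/2; d'=(0−2·-33/8)/(11/2)=3/2
back: M2=3/2
back: M1=-33/8−1/4·3/2=-9/2
M: M0=0, M1=-9/2, M2=3/2, M3=0
seg 0: a=-4, c=M0/2=0, d=(M1−M0)/(6·2)=-3/8, b=Δ0−h0·(2M0+M1)/6=6
seg 1: a=5, c=M1/2=-9/4, d=(M2−M1)/(6·2)=1/2, b=Δ1−h1·(2M1+M2)/6=3/2
seg 2: a=3, c=M2/2=3/4, d=(M3−M2)/(6·1)=-1/4, b=Δ2−h2·(2M2+M3)/6=-3/2
t_q=3/2 → seg 0, τ=3/2; S=-4+6·τ+0·τ²+-3/8·τ³=239/64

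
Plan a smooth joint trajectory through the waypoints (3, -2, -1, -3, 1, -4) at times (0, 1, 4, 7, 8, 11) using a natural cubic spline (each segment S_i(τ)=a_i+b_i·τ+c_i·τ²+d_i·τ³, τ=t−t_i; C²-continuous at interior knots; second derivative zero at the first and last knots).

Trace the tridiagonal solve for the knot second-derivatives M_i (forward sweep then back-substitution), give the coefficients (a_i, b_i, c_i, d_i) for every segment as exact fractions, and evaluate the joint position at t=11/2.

  seg 0: a=3 b=-9583/1635 c=0 d=1408/1635
  seg 1: a=-2 b=-5359/1635 c=1408/545 d=-752/1635
  seg 2: a=-1 b=-319/1635 c=-848/545 d=2287/4905
  seg 3: a=-3 b=1000/327 c=1439/545 d=-2777/1635
  seg 4: a=1 b=5303/1635 c=-1338/545 d=446/1635
S(11/2) = -14039/4360

Δ: Δ0=-5, Δ1=1/3, Δ2=-2/3, Δ3=4, Δ4=-5/3
row 1: diag=8, rhs=32; c'=3/8, d'=4
row 2: denom=12−3·3/8=87/8; d'=(-6−3·4)/(87/8)=-48/29
row 3: denom=8−3·8/29=208/29; d'=(28−3·-48/29)/(208/29)=239/52
row 4: denom=8−1·29/208=1635/208; d'=(-34−1·239/52)/(1635/208)=-2676/545
back: M4=-2676/545
back: M3=239/52−29/208·-2676/545=2878/545
back: M2=-48/29−8/29·2878/545=-1696/545
back: M1=4−3/8·-1696/545=2816/545
M: M0=0, M1=2816/545, M2=-1696/545, M3=2878/545, M4=-2676/545, M5=0
seg 0: a=3, c=M0/2=0, d=(M1−M0)/(6·1)=1408/1635, b=Δ0−h0·(2M0+M1)/6=-9583/1635
seg 1: a=-2, c=M1/2=1408/545, d=(M2−M1)/(6·3)=-752/1635, b=Δ1−h1·(2M1+M2)/6=-5359/1635
seg 2: a=-1, c=M2/2=-848/545, d=(M3−M2)/(6·3)=2287/4905, b=Δ2−h2·(2M2+M3)/6=-319/1635
seg 3: a=-3, c=M3/2=1439/545, d=(M4−M3)/(6·1)=-2777/1635, b=Δ3−h3·(2M3+M4)/6=1000/327
seg 4: a=1, c=M4/2=-1338/545, d=(M5−M4)/(6·3)=446/1635, b=Δ4−h4·(2M4+M5)/6=5303/1635
t_q=11/2 → seg 2, τ=3/2; S=-1+-319/1635·τ+-848/545·τ²+2287/4905·τ³=-14039/4360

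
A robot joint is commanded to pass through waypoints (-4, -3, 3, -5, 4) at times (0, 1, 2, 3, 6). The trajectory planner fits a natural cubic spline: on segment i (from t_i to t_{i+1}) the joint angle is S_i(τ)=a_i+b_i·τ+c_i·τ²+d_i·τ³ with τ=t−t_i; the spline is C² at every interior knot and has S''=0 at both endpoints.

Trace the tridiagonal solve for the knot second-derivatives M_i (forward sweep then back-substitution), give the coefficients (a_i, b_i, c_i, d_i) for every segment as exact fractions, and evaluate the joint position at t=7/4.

  seg 0: a=-4 b=-81/58 c=0 d=139/58
  seg 1: a=-3 b=168/29 c=417/58 d=-405/58
  seg 2: a=3 b=-45/58 c=-399/29 d=379/58
  seg 3: a=-5 b=-252/29 c=339/58 d=-113/174
S(7/4) = 9069/3712

Δ: Δ0=1, Δ1=6, Δ2=-8, Δ3=3
row 1: diag=4, rhs=30; c'=1/4, d'=15/2
row 2: denom=4−1·1/4=15/4; d'=(-84−1·15/2)/(15/4)=-122/5
row 3: denom=8−1·4/15=116/15; d'=(66−1·-122/5)/(116/15)=339/29
back: M3=339/29
back: M2=-122/5−4/15·339/29=-798/29
back: M1=15/2−1/4·-798/29=417/29
M: M0=0, M1=417/29, M2=-798/29, M3=339/29, M4=0
seg 0: a=-4, c=M0/2=0, d=(M1−M0)/(6·1)=139/58, b=Δ0−h0·(2M0+M1)/6=-81/58
seg 1: a=-3, c=M1/2=417/58, d=(M2−M1)/(6·1)=-405/58, b=Δ1−h1·(2M1+M2)/6=168/29
seg 2: a=3, c=M2/2=-399/29, d=(M3−M2)/(6·1)=379/58, b=Δ2−h2·(2M2+M3)/6=-45/58
seg 3: a=-5, c=M3/2=339/58, d=(M4−M3)/(6·3)=-113/174, b=Δ3−h3·(2M3+M4)/6=-252/29
t_q=7/4 → seg 1, τ=3/4; S=-3+168/29·τ+417/58·τ²+-405/58·τ³=9069/3712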